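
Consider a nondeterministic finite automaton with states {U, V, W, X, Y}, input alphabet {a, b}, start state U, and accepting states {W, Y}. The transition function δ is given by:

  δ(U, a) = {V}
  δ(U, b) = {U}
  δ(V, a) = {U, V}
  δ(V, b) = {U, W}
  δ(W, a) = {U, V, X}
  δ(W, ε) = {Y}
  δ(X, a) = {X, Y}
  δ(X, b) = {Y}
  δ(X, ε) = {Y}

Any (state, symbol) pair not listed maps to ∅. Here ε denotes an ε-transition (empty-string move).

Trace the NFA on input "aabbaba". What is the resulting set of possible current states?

{U, V, X, Y}

Start in {U}.
Read 'a': U→{V}; now {V}.
Read 'a': V→{U, V}; now {U, V}.
Read 'b': U→{U}, V→{U, W}; union {U, W}; ε-closure = {U, W, Y}.
Read 'b': U→{U}, W→∅, Y→∅; now {U}.
Read 'a': U→{V}; now {V}.
Read 'b': V→{U, W}; union {U, W}; ε-closure = {U, W, Y}.
Read 'a': U→{V}, W→{U, V, X}, Y→∅; union {U, V, X}; ε-closure = {U, V, X, Y}.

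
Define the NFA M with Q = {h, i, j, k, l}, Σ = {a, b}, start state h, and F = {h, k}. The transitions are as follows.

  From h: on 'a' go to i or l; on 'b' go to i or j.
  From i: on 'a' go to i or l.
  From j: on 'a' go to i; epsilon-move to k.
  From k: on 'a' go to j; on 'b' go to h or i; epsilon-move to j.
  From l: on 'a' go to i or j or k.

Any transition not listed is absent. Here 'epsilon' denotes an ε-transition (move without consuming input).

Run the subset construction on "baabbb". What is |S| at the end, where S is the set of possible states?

2

Start in {h}.
Read 'b': h→{i, j}; union {i, j}; ε-closure = {i, j, k}.
Read 'a': i→{i, l}, j→{i}, k→{j}; union {i, j, l}; ε-closure = {i, j, k, l}.
Read 'a': i→{i, l}, j→{i}, k→{j}, l→{i, j, k}; now {i, j, k, l}.
Read 'b': i→∅, j→∅, k→{h, i}, l→∅; now {h, i}.
Read 'b': h→{i, j}, i→∅; union {i, j}; ε-closure = {i, j, k}.
Read 'b': i→∅, j→∅, k→{h, i}; now {h, i}.
That set has 2 states.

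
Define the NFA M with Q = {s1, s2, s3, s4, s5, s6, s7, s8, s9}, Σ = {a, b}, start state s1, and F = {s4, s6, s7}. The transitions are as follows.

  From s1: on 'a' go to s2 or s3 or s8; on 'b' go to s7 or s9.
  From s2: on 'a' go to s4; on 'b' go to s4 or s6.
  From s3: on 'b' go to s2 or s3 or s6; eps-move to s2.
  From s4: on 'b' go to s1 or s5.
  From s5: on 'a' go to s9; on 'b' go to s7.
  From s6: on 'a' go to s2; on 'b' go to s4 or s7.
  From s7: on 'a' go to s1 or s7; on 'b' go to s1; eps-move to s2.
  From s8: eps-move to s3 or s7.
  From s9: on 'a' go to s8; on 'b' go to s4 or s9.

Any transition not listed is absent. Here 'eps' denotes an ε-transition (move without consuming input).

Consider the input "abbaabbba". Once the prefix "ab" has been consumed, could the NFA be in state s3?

Start in {s1}.
Read 'a': {s1} → {s2, s3, s7, s8}.
Read 'b': {s2, s3, s7, s8} → {s1, s2, s3, s4, s6}.
State s3 is in {s1, s2, s3, s4, s6}.

Yes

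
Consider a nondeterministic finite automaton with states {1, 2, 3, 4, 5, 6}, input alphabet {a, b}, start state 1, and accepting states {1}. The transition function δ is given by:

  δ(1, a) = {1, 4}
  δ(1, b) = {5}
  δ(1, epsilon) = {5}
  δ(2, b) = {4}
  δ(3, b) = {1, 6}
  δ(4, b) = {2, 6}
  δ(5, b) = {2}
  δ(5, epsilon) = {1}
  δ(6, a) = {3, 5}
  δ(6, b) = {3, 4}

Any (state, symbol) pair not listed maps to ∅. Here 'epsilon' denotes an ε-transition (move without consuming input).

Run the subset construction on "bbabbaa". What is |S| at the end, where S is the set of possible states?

Start: ε-closure({1}) = {1, 5}.
Read 'b': 1→{5}, 5→{2}; union {2, 5}; ε-closure = {1, 2, 5}.
Read 'b': 1→{5}, 2→{4}, 5→{2}; union {2, 4, 5}; ε-closure = {1, 2, 4, 5}.
Read 'a': 1→{1, 4}, 2→∅, 4→∅, 5→∅; union {1, 4}; ε-closure = {1, 4, 5}.
Read 'b': 1→{5}, 4→{2, 6}, 5→{2}; union {2, 5, 6}; ε-closure = {1, 2, 5, 6}.
Read 'b': 1→{5}, 2→{4}, 5→{2}, 6→{3, 4}; union {2, 3, 4, 5}; ε-closure = {1, 2, 3, 4, 5}.
Read 'a': 1→{1, 4}, 2→∅, 3→∅, 4→∅, 5→∅; union {1, 4}; ε-closure = {1, 4, 5}.
Read 'a': 1→{1, 4}, 4→∅, 5→∅; union {1, 4}; ε-closure = {1, 4, 5}.
That set has 3 states.

3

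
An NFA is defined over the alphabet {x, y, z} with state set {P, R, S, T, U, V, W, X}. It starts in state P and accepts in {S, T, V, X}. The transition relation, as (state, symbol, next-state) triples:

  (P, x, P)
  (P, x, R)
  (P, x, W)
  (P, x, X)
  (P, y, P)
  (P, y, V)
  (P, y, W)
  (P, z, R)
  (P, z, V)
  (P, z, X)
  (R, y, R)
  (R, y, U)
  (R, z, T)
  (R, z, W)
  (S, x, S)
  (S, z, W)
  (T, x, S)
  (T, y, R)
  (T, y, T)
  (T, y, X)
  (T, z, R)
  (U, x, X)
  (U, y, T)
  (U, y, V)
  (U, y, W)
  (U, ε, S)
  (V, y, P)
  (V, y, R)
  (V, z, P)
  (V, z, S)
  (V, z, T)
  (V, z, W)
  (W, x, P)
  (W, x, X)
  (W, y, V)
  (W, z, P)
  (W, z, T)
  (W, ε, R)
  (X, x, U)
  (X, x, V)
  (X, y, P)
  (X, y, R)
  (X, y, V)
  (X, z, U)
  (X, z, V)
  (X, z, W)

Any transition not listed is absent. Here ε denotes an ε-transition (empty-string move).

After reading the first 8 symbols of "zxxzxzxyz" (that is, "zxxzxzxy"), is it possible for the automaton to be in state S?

Start in {P}.
Read 'z': P→{R, V, X}; now {R, V, X}.
Read 'x': R→∅, V→∅, X→{U, V}; union {U, V}; ε-closure = {S, U, V}.
Read 'x': S→{S}, U→{X}, V→∅; now {S, X}.
Read 'z': S→{W}, X→{U, V, W}; union {U, V, W}; ε-closure = {R, S, U, V, W}.
Read 'x': R→∅, S→{S}, U→{X}, V→∅, W→{P, X}; now {P, S, X}.
Read 'z': P→{R, V, X}, S→{W}, X→{U, V, W}; union {R, U, V, W, X}; ε-closure = {R, S, U, V, W, X}.
Read 'x': R→∅, S→{S}, U→{X}, V→∅, W→{P, X}, X→{U, V}; now {P, S, U, V, X}.
Read 'y': P→{P, V, W}, S→∅, U→{T, V, W}, V→{P, R}, X→{P, R, V}; now {P, R, T, V, W}.
State S is not in {P, R, T, V, W}.

No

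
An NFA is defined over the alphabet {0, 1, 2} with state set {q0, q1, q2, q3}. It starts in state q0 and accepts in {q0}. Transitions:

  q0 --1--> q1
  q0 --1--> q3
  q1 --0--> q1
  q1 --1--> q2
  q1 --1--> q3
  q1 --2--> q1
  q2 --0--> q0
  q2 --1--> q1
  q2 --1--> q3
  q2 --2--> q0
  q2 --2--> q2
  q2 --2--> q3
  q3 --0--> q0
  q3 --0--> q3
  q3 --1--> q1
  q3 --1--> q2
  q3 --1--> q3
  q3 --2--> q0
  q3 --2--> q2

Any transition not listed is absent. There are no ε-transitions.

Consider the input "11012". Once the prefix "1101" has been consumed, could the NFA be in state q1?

Start in {q0}.
Read '1': {q0} → {q1, q3}.
Read '1': {q1, q3} → {q1, q2, q3}.
Read '0': {q1, q2, q3} → {q0, q1, q3}.
Read '1': {q0, q1, q3} → {q1, q2, q3}.
State q1 is in {q1, q2, q3}.

Yes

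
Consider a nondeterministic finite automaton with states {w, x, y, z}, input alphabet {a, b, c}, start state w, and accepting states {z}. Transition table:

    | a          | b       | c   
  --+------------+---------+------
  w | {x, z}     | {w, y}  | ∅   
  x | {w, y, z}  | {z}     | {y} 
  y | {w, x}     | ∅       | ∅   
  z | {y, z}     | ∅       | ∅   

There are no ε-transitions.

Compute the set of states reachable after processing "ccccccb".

∅

Start in {w}.
Read 'c': {w} → ∅.
The set is empty and remains empty for the remaining 6 symbols.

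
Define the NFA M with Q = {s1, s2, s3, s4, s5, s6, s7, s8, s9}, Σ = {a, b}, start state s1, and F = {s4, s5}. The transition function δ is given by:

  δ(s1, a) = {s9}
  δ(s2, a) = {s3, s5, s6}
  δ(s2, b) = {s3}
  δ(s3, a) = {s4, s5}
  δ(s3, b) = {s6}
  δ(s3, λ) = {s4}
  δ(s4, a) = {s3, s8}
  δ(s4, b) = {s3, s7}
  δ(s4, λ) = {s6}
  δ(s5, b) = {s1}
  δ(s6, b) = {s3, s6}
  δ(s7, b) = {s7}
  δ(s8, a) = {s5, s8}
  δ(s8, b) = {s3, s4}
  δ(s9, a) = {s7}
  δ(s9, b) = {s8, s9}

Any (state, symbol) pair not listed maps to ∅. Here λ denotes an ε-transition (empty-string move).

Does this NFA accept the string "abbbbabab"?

Yes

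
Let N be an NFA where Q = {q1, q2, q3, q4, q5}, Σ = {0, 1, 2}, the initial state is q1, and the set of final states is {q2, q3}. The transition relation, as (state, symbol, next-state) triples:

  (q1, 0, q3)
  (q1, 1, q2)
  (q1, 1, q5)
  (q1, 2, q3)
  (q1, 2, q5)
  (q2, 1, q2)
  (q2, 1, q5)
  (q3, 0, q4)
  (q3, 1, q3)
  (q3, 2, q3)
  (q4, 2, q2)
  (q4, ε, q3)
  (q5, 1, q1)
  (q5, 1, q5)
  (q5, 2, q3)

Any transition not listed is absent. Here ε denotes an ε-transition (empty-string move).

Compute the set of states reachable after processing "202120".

Start in {q1}.
Read '2': q1→{q3, q5}; now {q3, q5}.
Read '0': q3→{q4}, q5→∅; union {q4}; ε-closure = {q3, q4}.
Read '2': q3→{q3}, q4→{q2}; now {q2, q3}.
Read '1': q2→{q2, q5}, q3→{q3}; now {q2, q3, q5}.
Read '2': q2→∅, q3→{q3}, q5→{q3}; now {q3}.
Read '0': q3→{q4}; union {q4}; ε-closure = {q3, q4}.

{q3, q4}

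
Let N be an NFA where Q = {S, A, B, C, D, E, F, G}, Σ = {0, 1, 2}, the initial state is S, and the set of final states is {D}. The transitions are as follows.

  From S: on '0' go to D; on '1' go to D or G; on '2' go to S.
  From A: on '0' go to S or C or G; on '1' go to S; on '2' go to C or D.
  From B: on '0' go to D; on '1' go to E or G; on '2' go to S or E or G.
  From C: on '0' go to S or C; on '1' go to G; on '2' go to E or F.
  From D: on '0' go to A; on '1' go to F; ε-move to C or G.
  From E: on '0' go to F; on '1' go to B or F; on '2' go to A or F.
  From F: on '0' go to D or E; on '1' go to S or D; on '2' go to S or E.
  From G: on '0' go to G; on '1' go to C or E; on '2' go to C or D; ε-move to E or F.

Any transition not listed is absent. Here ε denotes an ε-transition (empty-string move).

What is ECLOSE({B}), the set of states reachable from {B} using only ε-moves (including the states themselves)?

{B}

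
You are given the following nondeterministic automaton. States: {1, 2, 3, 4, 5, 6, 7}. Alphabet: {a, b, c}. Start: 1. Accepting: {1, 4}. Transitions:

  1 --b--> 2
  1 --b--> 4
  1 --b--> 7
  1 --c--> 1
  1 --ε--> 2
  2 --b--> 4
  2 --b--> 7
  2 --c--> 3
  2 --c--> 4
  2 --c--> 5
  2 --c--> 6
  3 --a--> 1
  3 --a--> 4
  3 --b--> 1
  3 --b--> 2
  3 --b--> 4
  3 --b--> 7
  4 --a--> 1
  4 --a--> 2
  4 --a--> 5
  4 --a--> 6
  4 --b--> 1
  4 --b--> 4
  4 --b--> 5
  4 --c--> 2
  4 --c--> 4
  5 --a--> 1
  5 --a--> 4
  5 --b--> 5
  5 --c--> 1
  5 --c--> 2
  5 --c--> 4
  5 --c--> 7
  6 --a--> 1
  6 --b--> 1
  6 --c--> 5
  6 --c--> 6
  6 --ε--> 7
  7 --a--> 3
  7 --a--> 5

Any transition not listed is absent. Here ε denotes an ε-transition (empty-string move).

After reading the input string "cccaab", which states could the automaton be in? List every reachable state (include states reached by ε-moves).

Start: ε-closure({1}) = {1, 2}.
Read 'c': {1, 2} → {1, 2, 3, 4, 5, 6, 7}.
Read 'c': {1, 2, 3, 4, 5, 6, 7} → {1, 2, 3, 4, 5, 6, 7}.
Read 'c': {1, 2, 3, 4, 5, 6, 7} → {1, 2, 3, 4, 5, 6, 7}.
Read 'a': {1, 2, 3, 4, 5, 6, 7} → {1, 2, 3, 4, 5, 6, 7}.
Read 'a': {1, 2, 3, 4, 5, 6, 7} → {1, 2, 3, 4, 5, 6, 7}.
Read 'b': {1, 2, 3, 4, 5, 6, 7} → {1, 2, 4, 5, 7}.

{1, 2, 4, 5, 7}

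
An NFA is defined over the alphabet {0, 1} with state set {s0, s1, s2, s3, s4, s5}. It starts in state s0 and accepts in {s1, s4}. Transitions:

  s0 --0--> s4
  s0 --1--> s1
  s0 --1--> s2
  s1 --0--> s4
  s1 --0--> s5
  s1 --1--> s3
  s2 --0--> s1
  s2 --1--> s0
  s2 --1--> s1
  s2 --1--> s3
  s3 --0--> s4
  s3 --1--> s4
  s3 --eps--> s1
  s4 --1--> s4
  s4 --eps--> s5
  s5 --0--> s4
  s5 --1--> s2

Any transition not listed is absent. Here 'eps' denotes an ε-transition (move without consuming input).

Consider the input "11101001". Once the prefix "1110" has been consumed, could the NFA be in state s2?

Start in {s0}.
Read '1': {s0} → {s1, s2}.
Read '1': {s1, s2} → {s0, s1, s3}.
Read '1': {s0, s1, s3} → {s1, s2, s3, s4, s5}.
Read '0': {s1, s2, s3, s4, s5} → {s1, s4, s5}.
State s2 is not in {s1, s4, s5}.

No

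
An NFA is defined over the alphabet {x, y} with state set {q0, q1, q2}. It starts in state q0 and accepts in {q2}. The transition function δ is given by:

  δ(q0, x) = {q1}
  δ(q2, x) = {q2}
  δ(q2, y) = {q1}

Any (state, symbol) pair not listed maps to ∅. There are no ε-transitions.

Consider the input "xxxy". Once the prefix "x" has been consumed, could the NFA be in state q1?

Start in {q0}.
Read 'x': {q0} → {q1}.
State q1 is in {q1}.

Yes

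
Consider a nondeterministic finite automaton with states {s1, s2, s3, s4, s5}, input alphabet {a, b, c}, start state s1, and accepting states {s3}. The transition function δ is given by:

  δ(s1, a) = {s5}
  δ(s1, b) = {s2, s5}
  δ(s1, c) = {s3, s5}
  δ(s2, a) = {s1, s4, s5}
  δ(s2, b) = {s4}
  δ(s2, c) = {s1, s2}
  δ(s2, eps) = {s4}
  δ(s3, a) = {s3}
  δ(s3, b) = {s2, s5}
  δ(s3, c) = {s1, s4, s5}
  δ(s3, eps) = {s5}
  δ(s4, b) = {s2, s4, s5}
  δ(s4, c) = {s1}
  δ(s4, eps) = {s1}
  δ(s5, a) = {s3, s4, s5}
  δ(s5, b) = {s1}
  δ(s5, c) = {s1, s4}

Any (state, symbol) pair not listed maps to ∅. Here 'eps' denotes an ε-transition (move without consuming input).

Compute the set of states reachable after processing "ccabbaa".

Start in {s1}.
Read 'c': {s1} → {s3, s5}.
Read 'c': {s3, s5} → {s1, s4, s5}.
Read 'a': {s1, s4, s5} → {s1, s3, s4, s5}.
Read 'b': {s1, s3, s4, s5} → {s1, s2, s4, s5}.
Read 'b': {s1, s2, s4, s5} → {s1, s2, s4, s5}.
Read 'a': {s1, s2, s4, s5} → {s1, s3, s4, s5}.
Read 'a': {s1, s3, s4, s5} → {s1, s3, s4, s5}.

{s1, s3, s4, s5}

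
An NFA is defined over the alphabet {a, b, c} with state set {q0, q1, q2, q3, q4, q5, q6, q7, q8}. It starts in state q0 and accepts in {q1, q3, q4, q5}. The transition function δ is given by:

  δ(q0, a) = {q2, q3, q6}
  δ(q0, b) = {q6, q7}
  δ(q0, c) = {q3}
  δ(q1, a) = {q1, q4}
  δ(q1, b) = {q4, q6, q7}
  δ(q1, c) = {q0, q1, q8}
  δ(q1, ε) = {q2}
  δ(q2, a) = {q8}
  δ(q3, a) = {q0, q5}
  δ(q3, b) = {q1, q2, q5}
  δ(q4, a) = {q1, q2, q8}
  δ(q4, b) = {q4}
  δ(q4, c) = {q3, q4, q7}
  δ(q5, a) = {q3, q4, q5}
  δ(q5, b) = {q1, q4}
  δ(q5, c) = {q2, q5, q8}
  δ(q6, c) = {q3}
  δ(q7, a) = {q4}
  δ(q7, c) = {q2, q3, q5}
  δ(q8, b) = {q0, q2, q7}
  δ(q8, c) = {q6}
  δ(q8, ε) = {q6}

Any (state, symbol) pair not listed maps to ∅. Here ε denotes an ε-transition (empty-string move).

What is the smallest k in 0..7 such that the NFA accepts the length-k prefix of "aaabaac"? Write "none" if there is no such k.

Start in {q0}.
Read 'a': q0→{q2, q3, q6}; now {q2, q3, q6}.
None of the earlier sets intersect F, but {q2, q3, q6} does.

1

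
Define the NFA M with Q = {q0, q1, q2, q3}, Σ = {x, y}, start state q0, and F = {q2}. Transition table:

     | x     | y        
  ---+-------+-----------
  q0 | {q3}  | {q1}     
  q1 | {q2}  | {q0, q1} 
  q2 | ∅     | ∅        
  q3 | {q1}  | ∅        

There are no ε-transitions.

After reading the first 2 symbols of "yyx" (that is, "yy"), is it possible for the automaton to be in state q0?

Yes

Start in {q0}.
Read 'y': q0→{q1}; now {q1}.
Read 'y': q1→{q0, q1}; now {q0, q1}.
State q0 is in {q0, q1}.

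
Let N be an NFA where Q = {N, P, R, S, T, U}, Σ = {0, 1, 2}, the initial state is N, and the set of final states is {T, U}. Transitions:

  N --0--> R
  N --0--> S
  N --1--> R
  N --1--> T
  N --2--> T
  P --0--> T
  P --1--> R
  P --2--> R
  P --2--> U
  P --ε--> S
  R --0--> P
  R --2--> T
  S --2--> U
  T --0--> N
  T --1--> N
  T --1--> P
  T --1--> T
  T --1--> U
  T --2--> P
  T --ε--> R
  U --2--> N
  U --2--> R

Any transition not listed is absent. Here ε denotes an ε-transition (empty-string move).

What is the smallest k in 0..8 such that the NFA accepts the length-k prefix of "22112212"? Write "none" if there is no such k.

Start in {N}.
Read '2': N→{T}; union {T}; ε-closure = {R, T}.
None of the earlier sets intersect F, but {R, T} does.

1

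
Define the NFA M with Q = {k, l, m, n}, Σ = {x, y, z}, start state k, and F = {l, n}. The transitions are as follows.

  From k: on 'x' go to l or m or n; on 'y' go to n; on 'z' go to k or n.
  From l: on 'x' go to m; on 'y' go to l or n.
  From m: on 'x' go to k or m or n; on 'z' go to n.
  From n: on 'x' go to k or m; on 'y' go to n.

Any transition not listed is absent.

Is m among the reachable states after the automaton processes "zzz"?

No

Start in {k}.
Read 'z': k→{k, n}; now {k, n}.
Read 'z': k→{k, n}, n→∅; now {k, n}.
Read 'z': k→{k, n}, n→∅; now {k, n}.
State m is not in {k, n}.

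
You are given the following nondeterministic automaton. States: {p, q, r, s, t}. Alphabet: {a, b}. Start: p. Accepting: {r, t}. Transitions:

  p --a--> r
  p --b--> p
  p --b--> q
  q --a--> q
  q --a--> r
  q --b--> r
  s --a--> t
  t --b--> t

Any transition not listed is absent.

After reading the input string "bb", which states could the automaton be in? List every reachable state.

Start in {p}.
Read 'b': p→{p, q}; now {p, q}.
Read 'b': p→{p, q}, q→{r}; now {p, q, r}.

{p, q, r}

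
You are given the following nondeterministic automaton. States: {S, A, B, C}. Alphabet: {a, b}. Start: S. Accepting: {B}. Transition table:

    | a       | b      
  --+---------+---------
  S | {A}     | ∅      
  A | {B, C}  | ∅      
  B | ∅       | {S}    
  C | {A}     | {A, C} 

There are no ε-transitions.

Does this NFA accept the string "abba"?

Start in {S}.
Read 'a': {S} → {A}.
Read 'b': {A} → ∅.
The set is empty and remains empty for the remaining 2 symbols.
The final set ∅ contains no accepting state.

No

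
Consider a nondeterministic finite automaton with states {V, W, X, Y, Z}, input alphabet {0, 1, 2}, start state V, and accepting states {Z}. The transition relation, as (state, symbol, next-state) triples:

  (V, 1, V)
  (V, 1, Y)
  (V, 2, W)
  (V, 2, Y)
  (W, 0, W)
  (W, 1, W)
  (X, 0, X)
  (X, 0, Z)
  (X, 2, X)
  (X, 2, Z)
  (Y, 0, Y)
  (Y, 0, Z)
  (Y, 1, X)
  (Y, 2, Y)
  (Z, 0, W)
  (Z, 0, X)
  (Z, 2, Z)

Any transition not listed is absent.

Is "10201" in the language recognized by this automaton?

No

Start in {V}.
Read '1': V→{V, Y}; now {V, Y}.
Read '0': V→∅, Y→{Y, Z}; now {Y, Z}.
Read '2': Y→{Y}, Z→{Z}; now {Y, Z}.
Read '0': Y→{Y, Z}, Z→{W, X}; now {W, X, Y, Z}.
Read '1': W→{W}, X→∅, Y→{X}, Z→∅; now {W, X}.
The final set {W, X} contains no accepting state.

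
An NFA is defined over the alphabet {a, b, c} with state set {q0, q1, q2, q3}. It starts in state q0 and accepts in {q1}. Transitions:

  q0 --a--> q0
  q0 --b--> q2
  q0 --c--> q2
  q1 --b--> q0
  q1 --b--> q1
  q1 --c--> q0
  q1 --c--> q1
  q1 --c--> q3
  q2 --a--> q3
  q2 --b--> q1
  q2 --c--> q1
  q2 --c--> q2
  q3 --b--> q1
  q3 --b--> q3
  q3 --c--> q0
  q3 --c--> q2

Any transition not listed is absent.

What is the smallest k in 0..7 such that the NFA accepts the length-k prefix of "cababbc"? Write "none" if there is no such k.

3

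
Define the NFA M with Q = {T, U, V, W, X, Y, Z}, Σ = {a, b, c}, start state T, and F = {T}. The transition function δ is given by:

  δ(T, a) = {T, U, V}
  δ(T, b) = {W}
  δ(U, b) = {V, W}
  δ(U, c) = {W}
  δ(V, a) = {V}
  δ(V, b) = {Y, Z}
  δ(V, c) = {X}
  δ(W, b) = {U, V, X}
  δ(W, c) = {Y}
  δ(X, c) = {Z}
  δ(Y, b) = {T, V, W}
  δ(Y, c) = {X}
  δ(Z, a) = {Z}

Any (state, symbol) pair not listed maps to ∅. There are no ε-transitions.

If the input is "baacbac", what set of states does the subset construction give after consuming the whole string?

Start in {T}.
Read 'b': T→{W}; now {W}.
Read 'a': W→∅; now ∅.
The set is empty and remains empty for the remaining 5 symbols.

∅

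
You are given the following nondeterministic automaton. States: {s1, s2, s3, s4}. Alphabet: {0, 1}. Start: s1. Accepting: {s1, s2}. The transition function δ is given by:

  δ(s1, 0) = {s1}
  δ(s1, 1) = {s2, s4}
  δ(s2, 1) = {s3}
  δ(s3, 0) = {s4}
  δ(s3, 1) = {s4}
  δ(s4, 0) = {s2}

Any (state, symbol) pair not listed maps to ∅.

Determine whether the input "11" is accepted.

No

Start in {s1}.
Read '1': {s1} → {s2, s4}.
Read '1': {s2, s4} → {s3}.
The final set {s3} contains no accepting state.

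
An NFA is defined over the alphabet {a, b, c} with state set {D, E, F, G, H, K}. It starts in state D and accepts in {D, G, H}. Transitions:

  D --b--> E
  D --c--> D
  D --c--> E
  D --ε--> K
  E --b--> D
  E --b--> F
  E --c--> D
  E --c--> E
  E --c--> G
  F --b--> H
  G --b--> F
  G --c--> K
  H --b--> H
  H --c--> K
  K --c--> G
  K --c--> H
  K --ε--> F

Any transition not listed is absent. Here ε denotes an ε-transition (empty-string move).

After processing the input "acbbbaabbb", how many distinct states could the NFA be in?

0

Start: ε-closure({D}) = {D, F, K}.
Read 'a': {D, F, K} → ∅.
The set is empty and remains empty for the remaining 9 symbols.
That set has 0 states.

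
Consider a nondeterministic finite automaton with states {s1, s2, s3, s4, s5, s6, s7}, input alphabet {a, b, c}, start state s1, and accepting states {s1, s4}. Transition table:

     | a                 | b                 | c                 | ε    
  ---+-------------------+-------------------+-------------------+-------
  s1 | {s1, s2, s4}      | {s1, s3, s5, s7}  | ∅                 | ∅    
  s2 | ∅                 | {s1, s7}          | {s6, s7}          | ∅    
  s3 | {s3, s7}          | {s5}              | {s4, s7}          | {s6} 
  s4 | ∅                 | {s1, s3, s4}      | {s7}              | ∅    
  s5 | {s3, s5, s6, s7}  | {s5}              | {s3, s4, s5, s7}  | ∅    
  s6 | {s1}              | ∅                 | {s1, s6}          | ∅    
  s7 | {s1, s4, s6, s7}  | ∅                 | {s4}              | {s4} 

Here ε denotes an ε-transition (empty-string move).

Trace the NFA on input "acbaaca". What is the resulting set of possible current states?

{s1, s2, s4, s6, s7}

Start in {s1}.
Read 'a': s1→{s1, s2, s4}; now {s1, s2, s4}.
Read 'c': s1→∅, s2→{s6, s7}, s4→{s7}; union {s6, s7}; ε-closure = {s4, s6, s7}.
Read 'b': s4→{s1, s3, s4}, s6→∅, s7→∅; union {s1, s3, s4}; ε-closure = {s1, s3, s4, s6}.
Read 'a': s1→{s1, s2, s4}, s3→{s3, s7}, s4→∅, s6→{s1}; union {s1, s2, s3, s4, s7}; ε-closure = {s1, s2, s3, s4, s6, s7}.
Read 'a': s1→{s1, s2, s4}, s2→∅, s3→{s3, s7}, s4→∅, s6→{s1}, s7→{s1, s4, s6, s7}; now {s1, s2, s3, s4, s6, s7}.
Read 'c': s1→∅, s2→{s6, s7}, s3→{s4, s7}, s4→{s7}, s6→{s1, s6}, s7→{s4}; now {s1, s4, s6, s7}.
Read 'a': s1→{s1, s2, s4}, s4→∅, s6→{s1}, s7→{s1, s4, s6, s7}; now {s1, s2, s4, s6, s7}.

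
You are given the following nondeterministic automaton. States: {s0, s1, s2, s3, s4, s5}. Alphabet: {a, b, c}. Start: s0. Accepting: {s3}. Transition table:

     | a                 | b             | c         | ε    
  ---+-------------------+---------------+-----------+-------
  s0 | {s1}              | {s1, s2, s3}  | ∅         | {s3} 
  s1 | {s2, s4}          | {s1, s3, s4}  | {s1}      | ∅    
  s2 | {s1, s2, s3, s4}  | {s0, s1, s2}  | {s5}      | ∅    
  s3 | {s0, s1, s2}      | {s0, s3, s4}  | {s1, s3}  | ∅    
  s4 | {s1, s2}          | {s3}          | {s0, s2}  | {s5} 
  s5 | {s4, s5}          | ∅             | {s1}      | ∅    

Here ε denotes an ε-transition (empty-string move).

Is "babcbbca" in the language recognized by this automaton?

Start: ε-closure({s0}) = {s0, s3}.
Read 'b': {s0, s3} → {s0, s1, s2, s3, s4, s5}.
Read 'a': {s0, s1, s2, s3, s4, s5} → {s0, s1, s2, s3, s4, s5}.
Read 'b': {s0, s1, s2, s3, s4, s5} → {s0, s1, s2, s3, s4, s5}.
Read 'c': {s0, s1, s2, s3, s4, s5} → {s0, s1, s2, s3, s5}.
Read 'b': {s0, s1, s2, s3, s5} → {s0, s1, s2, s3, s4, s5}.
Read 'b': {s0, s1, s2, s3, s4, s5} → {s0, s1, s2, s3, s4, s5}.
Read 'c': {s0, s1, s2, s3, s4, s5} → {s0, s1, s2, s3, s5}.
Read 'a': {s0, s1, s2, s3, s5} → {s0, s1, s2, s3, s4, s5}.
The final set {s0, s1, s2, s3, s4, s5} contains the accepting state s3.

Yes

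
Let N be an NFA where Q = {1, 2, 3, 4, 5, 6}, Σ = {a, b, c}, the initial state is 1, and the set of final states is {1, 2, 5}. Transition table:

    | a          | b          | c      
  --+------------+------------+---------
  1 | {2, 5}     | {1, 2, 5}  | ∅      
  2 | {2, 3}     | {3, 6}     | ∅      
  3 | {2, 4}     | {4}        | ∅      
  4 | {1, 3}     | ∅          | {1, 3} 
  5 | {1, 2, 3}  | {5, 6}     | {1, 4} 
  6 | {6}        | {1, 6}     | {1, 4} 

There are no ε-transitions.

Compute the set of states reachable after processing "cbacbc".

∅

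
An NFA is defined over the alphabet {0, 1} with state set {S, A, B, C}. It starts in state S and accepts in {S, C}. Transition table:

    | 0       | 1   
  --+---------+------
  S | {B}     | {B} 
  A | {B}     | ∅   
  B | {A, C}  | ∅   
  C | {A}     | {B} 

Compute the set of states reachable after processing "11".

Start in {S}.
Read '1': S→{B}; now {B}.
Read '1': B→∅; now ∅.

∅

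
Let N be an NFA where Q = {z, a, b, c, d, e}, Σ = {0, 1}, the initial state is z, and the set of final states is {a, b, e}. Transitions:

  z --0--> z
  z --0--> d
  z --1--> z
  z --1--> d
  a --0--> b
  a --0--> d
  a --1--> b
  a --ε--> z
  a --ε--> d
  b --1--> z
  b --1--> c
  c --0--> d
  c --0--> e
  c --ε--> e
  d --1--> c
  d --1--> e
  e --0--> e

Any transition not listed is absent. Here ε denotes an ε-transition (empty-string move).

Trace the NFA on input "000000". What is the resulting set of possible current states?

{z, d}

Start in {z}.
Read '0': {z} → {z, d}.
Read '0': {z, d} → {z, d}.
Read '0': {z, d} → {z, d}.
Read '0': {z, d} → {z, d}.
Read '0': {z, d} → {z, d}.
Read '0': {z, d} → {z, d}.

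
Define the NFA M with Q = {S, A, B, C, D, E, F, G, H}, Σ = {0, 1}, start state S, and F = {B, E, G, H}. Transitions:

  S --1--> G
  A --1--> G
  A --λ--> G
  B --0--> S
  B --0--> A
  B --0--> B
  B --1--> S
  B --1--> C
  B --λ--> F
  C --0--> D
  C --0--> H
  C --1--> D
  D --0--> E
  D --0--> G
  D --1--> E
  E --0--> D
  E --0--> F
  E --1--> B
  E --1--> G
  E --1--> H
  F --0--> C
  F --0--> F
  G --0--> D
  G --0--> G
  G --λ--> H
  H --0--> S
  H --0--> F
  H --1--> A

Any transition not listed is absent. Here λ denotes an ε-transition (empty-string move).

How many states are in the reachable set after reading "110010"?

Start in {S}.
Read '1': {S} → {G, H}.
Read '1': {G, H} → {A, G, H}.
Read '0': {A, G, H} → {S, D, F, G, H}.
Read '0': {S, D, F, G, H} → {S, C, D, E, F, G, H}.
Read '1': {S, C, D, E, F, G, H} → {A, B, D, E, F, G, H}.
Read '0': {A, B, D, E, F, G, H} → {S, A, B, C, D, E, F, G, H}.
That set has 9 states.

9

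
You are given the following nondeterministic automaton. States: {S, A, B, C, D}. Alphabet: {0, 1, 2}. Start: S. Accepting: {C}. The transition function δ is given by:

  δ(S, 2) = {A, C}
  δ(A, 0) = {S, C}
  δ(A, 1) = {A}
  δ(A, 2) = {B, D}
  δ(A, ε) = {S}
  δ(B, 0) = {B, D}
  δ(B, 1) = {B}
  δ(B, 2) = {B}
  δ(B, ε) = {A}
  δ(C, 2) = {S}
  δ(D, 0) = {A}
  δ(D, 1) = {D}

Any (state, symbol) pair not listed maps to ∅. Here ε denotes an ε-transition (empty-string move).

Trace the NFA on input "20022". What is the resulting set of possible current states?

∅

Start in {S}.
Read '2': S→{A, C}; union {A, C}; ε-closure = {S, A, C}.
Read '0': S→∅, A→{S, C}, C→∅; now {S, C}.
Read '0': S→∅, C→∅; now ∅.
The set is empty and remains empty for the remaining 2 symbols.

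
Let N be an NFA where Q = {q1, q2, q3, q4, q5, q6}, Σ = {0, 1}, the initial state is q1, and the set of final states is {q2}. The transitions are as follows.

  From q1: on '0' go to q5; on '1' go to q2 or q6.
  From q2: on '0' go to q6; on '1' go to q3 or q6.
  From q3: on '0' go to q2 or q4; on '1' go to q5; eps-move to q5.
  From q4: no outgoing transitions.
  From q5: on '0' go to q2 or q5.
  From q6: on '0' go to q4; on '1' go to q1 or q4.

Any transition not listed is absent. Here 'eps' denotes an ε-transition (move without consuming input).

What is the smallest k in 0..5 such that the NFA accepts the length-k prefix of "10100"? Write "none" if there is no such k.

Start in {q1}.
Read '1': q1→{q2, q6}; now {q2, q6}.
None of the earlier sets intersect F, but {q2, q6} does.

1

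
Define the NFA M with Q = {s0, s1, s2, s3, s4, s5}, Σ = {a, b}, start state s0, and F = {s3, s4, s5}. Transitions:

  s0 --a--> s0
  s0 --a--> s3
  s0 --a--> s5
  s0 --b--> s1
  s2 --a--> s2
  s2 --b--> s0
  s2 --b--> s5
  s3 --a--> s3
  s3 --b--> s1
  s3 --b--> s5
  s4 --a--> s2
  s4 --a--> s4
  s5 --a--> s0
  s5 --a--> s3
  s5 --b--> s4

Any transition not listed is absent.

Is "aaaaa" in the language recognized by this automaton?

Yes

Start in {s0}.
Read 'a': s0→{s0, s3, s5}; now {s0, s3, s5}.
Read 'a': s0→{s0, s3, s5}, s3→{s3}, s5→{s0, s3}; now {s0, s3, s5}.
Read 'a': s0→{s0, s3, s5}, s3→{s3}, s5→{s0, s3}; now {s0, s3, s5}.
Read 'a': s0→{s0, s3, s5}, s3→{s3}, s5→{s0, s3}; now {s0, s3, s5}.
Read 'a': s0→{s0, s3, s5}, s3→{s3}, s5→{s0, s3}; now {s0, s3, s5}.
The final set {s0, s3, s5} contains the accepting states s3, s5.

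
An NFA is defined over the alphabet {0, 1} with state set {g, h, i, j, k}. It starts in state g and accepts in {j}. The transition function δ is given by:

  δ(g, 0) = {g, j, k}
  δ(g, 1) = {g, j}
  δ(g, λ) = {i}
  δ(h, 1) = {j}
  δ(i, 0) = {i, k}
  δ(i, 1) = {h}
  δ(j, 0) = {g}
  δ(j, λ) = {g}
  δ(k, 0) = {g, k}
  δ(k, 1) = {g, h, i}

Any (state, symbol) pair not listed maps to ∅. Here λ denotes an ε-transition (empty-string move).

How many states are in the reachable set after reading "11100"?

4

Start: ε-closure({g}) = {g, i}.
Read '1': g→{g, j}, i→{h}; union {g, h, j}; ε-closure = {g, h, i, j}.
Read '1': g→{g, j}, h→{j}, i→{h}, j→∅; union {g, h, j}; ε-closure = {g, h, i, j}.
Read '1': g→{g, j}, h→{j}, i→{h}, j→∅; union {g, h, j}; ε-closure = {g, h, i, j}.
Read '0': g→{g, j, k}, h→∅, i→{i, k}, j→{g}; now {g, i, j, k}.
Read '0': g→{g, j, k}, i→{i, k}, j→{g}, k→{g, k}; now {g, i, j, k}.
That set has 4 states.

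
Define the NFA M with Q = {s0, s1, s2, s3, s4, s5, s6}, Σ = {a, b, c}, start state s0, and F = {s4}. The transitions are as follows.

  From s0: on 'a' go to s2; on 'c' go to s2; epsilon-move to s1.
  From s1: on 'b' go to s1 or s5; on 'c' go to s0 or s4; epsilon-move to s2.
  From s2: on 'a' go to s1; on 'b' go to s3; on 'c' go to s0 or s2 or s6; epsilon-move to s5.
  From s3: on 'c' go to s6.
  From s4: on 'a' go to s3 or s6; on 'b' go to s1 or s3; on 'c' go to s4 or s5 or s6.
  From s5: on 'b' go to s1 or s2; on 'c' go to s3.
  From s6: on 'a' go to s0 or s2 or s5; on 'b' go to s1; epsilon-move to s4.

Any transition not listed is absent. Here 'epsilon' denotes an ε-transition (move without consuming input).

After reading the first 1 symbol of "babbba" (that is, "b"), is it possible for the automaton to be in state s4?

Start: ε-closure({s0}) = {s0, s1, s2, s5}.
Read 'b': {s0, s1, s2, s5} → {s1, s2, s3, s5}.
State s4 is not in {s1, s2, s3, s5}.

No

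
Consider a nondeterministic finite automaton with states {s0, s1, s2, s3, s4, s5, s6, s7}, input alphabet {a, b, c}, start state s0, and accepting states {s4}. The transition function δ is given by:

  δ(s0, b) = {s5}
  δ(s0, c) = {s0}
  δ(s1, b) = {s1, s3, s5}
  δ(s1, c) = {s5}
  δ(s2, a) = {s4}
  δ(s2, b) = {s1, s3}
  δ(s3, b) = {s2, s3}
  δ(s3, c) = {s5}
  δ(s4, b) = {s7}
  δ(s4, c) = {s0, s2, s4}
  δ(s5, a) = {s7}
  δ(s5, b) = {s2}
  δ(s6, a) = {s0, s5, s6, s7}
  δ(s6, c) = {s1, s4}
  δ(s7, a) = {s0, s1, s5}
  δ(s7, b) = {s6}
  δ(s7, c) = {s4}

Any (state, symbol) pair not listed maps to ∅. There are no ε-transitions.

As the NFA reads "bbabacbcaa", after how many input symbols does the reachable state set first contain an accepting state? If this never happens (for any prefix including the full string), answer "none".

Start in {s0}.
Read 'b': {s0} → {s5}.
Read 'b': {s5} → {s2}.
Read 'a': {s2} → {s4}.
None of the earlier sets intersect F, but {s4} does.

3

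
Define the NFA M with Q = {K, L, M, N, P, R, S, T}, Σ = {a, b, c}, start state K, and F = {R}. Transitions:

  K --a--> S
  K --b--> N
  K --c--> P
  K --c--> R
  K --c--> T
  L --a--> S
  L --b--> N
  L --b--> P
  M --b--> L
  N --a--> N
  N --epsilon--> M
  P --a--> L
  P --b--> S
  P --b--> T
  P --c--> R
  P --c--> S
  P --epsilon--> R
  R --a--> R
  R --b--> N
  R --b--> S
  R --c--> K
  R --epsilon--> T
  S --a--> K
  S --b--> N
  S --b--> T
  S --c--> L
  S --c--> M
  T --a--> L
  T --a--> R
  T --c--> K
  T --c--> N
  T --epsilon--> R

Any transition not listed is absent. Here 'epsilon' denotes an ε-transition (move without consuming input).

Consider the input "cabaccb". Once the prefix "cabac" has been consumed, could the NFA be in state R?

Start in {K}.
Read 'c': {K} → {P, R, T}.
Read 'a': {P, R, T} → {L, R, T}.
Read 'b': {L, R, T} → {M, N, P, R, S, T}.
Read 'a': {M, N, P, R, S, T} → {K, L, M, N, R, T}.
Read 'c': {K, L, M, N, R, T} → {K, M, N, P, R, T}.
State R is in {K, M, N, P, R, T}.

Yes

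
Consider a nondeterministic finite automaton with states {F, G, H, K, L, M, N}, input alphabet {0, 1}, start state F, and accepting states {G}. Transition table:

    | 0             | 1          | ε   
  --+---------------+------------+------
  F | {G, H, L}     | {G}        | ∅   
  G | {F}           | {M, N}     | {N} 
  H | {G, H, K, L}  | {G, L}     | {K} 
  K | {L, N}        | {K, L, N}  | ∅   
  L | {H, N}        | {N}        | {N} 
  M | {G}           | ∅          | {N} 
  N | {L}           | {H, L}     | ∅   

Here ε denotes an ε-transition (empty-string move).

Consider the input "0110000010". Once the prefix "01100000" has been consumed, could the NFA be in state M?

Start in {F}.
Read '0': {F} → {G, H, K, L, N}.
Read '1': {G, H, K, L, N} → {G, H, K, L, M, N}.
Read '1': {G, H, K, L, M, N} → {G, H, K, L, M, N}.
Read '0': {G, H, K, L, M, N} → {F, G, H, K, L, N}.
Read '0': {F, G, H, K, L, N} → {F, G, H, K, L, N}.
Read '0': {F, G, H, K, L, N} → {F, G, H, K, L, N}.
Read '0': {F, G, H, K, L, N} → {F, G, H, K, L, N}.
Read '0': {F, G, H, K, L, N} → {F, G, H, K, L, N}.
State M is not in {F, G, H, K, L, N}.

No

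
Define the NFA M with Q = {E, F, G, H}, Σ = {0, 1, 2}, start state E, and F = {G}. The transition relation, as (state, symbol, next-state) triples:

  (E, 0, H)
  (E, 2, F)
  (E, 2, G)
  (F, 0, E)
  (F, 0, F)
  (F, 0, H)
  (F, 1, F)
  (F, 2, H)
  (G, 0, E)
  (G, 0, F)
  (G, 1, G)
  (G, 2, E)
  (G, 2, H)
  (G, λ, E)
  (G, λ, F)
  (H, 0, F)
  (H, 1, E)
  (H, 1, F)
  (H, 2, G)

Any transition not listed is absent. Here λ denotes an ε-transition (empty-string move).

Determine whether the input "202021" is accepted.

Start in {E}.
Read '2': {E} → {E, F, G}.
Read '0': {E, F, G} → {E, F, H}.
Read '2': {E, F, H} → {E, F, G, H}.
Read '0': {E, F, G, H} → {E, F, H}.
Read '2': {E, F, H} → {E, F, G, H}.
Read '1': {E, F, G, H} → {E, F, G}.
The final set {E, F, G} contains the accepting state G.

Yes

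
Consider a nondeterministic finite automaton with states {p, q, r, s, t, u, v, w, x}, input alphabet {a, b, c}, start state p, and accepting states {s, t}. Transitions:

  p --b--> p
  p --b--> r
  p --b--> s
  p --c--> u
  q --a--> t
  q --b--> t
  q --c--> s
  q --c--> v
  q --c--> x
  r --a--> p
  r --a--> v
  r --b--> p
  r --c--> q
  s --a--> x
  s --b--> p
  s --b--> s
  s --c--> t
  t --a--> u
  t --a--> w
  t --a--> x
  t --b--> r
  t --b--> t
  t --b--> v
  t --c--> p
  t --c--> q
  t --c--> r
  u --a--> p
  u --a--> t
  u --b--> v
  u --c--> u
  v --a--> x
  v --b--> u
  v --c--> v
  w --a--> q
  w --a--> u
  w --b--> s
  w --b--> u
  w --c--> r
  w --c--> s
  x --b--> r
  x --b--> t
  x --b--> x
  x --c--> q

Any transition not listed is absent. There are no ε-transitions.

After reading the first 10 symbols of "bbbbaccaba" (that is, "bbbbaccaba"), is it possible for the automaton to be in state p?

Yes

Start in {p}.
Read 'b': {p} → {p, r, s}.
Read 'b': {p, r, s} → {p, r, s}.
Read 'b': {p, r, s} → {p, r, s}.
Read 'b': {p, r, s} → {p, r, s}.
Read 'a': {p, r, s} → {p, v, x}.
Read 'c': {p, v, x} → {q, u, v}.
Read 'c': {q, u, v} → {s, u, v, x}.
Read 'a': {s, u, v, x} → {p, t, x}.
Read 'b': {p, t, x} → {p, r, s, t, v, x}.
Read 'a': {p, r, s, t, v, x} → {p, u, v, w, x}.
State p is in {p, u, v, w, x}.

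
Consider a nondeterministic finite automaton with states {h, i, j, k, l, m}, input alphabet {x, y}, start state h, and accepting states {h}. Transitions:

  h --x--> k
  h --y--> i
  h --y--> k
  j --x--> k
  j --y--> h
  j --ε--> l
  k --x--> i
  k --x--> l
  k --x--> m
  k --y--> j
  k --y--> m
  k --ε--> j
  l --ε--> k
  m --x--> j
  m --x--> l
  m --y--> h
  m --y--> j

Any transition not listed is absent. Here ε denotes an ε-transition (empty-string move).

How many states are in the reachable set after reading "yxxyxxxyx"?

Start in {h}.
Read 'y': h→{i, k}; union {i, k}; ε-closure = {i, j, k, l}.
Read 'x': i→∅, j→{k}, k→{i, l, m}, l→∅; union {i, k, l, m}; ε-closure = {i, j, k, l, m}.
Read 'x': i→∅, j→{k}, k→{i, l, m}, l→∅, m→{j, l}; now {i, j, k, l, m}.
Read 'y': i→∅, j→{h}, k→{j, m}, l→∅, m→{h, j}; union {h, j, m}; ε-closure = {h, j, k, l, m}.
Read 'x': h→{k}, j→{k}, k→{i, l, m}, l→∅, m→{j, l}; now {i, j, k, l, m}.
Read 'x': i→∅, j→{k}, k→{i, l, m}, l→∅, m→{j, l}; now {i, j, k, l, m}.
Read 'x': i→∅, j→{k}, k→{i, l, m}, l→∅, m→{j, l}; now {i, j, k, l, m}.
Read 'y': i→∅, j→{h}, k→{j, m}, l→∅, m→{h, j}; union {h, j, m}; ε-closure = {h, j, k, l, m}.
Read 'x': h→{k}, j→{k}, k→{i, l, m}, l→∅, m→{j, l}; now {i, j, k, l, m}.
That set has 5 states.

5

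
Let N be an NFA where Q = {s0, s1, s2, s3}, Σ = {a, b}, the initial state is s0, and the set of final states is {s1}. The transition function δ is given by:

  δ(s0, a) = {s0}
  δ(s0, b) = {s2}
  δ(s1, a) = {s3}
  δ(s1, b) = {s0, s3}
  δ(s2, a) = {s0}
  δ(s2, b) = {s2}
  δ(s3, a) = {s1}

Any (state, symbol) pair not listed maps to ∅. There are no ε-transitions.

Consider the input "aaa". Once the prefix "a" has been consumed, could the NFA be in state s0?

Yes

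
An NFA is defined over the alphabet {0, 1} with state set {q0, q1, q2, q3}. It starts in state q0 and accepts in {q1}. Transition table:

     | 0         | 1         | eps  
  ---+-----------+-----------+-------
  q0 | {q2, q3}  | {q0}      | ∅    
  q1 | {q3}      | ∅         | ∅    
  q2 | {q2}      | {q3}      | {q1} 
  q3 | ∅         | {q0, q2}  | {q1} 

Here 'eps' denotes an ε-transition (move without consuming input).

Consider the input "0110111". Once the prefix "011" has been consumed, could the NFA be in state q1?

Yes

Start in {q0}.
Read '0': q0→{q2, q3}; union {q2, q3}; ε-closure = {q1, q2, q3}.
Read '1': q1→∅, q2→{q3}, q3→{q0, q2}; union {q0, q2, q3}; ε-closure = {q0, q1, q2, q3}.
Read '1': q0→{q0}, q1→∅, q2→{q3}, q3→{q0, q2}; union {q0, q2, q3}; ε-closure = {q0, q1, q2, q3}.
State q1 is in {q0, q1, q2, q3}.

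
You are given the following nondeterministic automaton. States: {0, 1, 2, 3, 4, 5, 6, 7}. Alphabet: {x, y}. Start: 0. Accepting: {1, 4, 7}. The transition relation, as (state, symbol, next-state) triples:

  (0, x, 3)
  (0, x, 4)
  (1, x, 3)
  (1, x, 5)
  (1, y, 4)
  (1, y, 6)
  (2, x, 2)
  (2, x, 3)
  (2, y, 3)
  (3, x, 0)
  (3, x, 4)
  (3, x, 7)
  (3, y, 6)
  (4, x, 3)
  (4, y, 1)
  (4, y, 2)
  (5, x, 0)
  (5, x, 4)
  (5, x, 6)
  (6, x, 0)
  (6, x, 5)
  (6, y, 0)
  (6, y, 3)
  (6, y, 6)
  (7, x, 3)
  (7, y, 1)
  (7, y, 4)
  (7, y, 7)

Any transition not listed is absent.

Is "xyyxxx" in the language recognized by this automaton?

Start in {0}.
Read 'x': 0→{3, 4}; now {3, 4}.
Read 'y': 3→{6}, 4→{1, 2}; now {1, 2, 6}.
Read 'y': 1→{4, 6}, 2→{3}, 6→{0, 3, 6}; now {0, 3, 4, 6}.
Read 'x': 0→{3, 4}, 3→{0, 4, 7}, 4→{3}, 6→{0, 5}; now {0, 3, 4, 5, 7}.
Read 'x': 0→{3, 4}, 3→{0, 4, 7}, 4→{3}, 5→{0, 4, 6}, 7→{3}; now {0, 3, 4, 6, 7}.
Read 'x': 0→{3, 4}, 3→{0, 4, 7}, 4→{3}, 6→{0, 5}, 7→{3}; now {0, 3, 4, 5, 7}.
The final set {0, 3, 4, 5, 7} contains the accepting states 4, 7.

Yes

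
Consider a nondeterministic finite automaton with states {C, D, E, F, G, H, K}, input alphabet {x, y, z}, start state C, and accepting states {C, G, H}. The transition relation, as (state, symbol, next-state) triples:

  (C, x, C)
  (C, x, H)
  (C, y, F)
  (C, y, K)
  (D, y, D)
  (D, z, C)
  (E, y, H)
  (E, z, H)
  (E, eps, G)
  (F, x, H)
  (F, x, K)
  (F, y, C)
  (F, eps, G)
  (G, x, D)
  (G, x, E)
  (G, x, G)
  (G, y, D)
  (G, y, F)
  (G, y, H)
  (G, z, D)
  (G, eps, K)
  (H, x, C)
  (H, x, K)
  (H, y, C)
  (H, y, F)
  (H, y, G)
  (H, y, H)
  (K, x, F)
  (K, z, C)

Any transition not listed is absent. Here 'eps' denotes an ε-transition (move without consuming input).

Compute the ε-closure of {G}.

Begin with {G}.
ε-move G → K; add K.

{G, K}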